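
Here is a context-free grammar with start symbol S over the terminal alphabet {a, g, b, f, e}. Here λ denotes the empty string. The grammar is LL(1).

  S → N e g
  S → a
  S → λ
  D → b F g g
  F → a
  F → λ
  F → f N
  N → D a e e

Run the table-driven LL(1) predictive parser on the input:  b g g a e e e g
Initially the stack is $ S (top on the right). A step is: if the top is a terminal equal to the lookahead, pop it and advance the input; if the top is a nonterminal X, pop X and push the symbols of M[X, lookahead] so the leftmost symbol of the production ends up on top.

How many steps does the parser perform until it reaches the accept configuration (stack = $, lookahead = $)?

step 1: stack=$ S  input=b g g a e e e g $  — expand S → N e g
step 2: stack=$ g e N  input=b g g a e e e g $  — expand N → D a e e
step 3: stack=$ g e e e a D  input=b g g a e e e g $  — expand D → b F g g
step 4: stack=$ g e e e a g g F b  input=b g g a e e e g $  — match b
step 5: stack=$ g e e e a g g F  input=g g a e e e g $  — expand F → λ
step 6: stack=$ g e e e a g g  input=g g a e e e g $  — match g
step 7: stack=$ g e e e a g  input=g a e e e g $  — match g
step 8: stack=$ g e e e a  input=a e e e g $  — match a
step 9: stack=$ g e e e  input=e e e g $  — match e
step 10: stack=$ g e e  input=e e g $  — match e
step 11: stack=$ g e  input=e g $  — match e
step 12: stack=$ g  input=g $  — match g
Accept reached after 12 steps.

12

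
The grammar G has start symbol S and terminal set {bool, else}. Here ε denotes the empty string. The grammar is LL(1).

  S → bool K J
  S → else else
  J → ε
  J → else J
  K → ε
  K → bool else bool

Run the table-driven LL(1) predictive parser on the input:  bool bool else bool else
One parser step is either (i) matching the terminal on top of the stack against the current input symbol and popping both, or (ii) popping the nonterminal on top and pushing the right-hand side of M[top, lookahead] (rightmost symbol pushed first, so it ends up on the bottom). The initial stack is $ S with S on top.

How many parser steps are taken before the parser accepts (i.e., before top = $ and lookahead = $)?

9

step 1: stack=$ S  input=bool bool else bool else $  — expand S → bool K J
step 2: stack=$ J K bool  input=bool bool else bool else $  — match bool
step 3: stack=$ J K  input=bool else bool else $  — expand K → bool else bool
step 4: stack=$ J bool else bool  input=bool else bool else $  — match bool
step 5: stack=$ J bool else  input=else bool else $  — match else
step 6: stack=$ J bool  input=bool else $  — match bool
step 7: stack=$ J  input=else $  — expand J → else J
step 8: stack=$ J else  input=else $  — match else
step 9: stack=$ J  input=$  — expand J → ε
Accept reached after 9 steps.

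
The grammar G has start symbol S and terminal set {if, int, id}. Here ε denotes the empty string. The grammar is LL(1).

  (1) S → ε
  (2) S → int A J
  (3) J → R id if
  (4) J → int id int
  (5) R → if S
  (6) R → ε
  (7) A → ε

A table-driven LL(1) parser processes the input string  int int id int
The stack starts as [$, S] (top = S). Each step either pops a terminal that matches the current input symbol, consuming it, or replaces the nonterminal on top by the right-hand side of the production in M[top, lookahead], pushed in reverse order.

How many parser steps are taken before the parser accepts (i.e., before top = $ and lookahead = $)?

7

step 1: stack=$ S  input=int int id int $  — expand S → int A J
step 2: stack=$ J A int  input=int int id int $  — match int
step 3: stack=$ J A  input=int id int $  — expand A → ε
step 4: stack=$ J  input=int id int $  — expand J → int id int
step 5: stack=$ int id int  input=int id int $  — match int
step 6: stack=$ int id  input=id int $  — match id
step 7: stack=$ int  input=int $  — match int
Accept reached after 7 steps.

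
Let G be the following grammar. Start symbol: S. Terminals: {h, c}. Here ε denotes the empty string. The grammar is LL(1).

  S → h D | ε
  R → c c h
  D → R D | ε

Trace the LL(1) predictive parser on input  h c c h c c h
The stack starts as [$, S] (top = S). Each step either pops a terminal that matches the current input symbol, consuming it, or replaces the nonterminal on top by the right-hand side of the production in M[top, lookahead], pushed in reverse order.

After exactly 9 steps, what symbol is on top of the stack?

c

     Stack      Input            Action
  1  $ S        h c c h c c h $  expand S → h D
  2  $ D h      h c c h c c h $  match h
  3  $ D        c c h c c h $    expand D → R D
  4  $ D R      c c h c c h $    expand R → c c h
  5  $ D h c c  c c h c c h $    match c
  6  $ D h c    c h c c h $      match c
  7  $ D h      h c c h $        match h
  8  $ D        c c h $          expand D → R D
  9  $ D R      c c h $          expand R → c c h
Stack after step 9: $ D h c c (top = c).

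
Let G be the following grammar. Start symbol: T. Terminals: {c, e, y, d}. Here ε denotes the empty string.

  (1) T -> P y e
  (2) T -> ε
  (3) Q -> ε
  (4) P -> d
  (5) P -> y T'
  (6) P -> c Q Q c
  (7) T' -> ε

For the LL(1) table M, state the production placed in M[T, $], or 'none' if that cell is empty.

FIRST(Q) = {ε}
FIRST(P) = {c, d, y}
FIRST(T') = {ε}
FIRST(T) = {ε, c, d, y}  (via P y e)
FOLLOW(T) includes $ since T is the start symbol.
FOLLOW(T): T appears on no right-hand side. Thus FOLLOW(T) = {$}.
For T -> P y e: FIRST(P y e) = {c, d, y}, so it goes in M[T, t] for t ∈ {c, d, y}.
For T -> ε: FIRST(ε) = {ε}, so it goes in M[T, t] for t ∈ {}; since ε ∈ FIRST, also for every t ∈ FOLLOW(T) = {$}.

T -> ε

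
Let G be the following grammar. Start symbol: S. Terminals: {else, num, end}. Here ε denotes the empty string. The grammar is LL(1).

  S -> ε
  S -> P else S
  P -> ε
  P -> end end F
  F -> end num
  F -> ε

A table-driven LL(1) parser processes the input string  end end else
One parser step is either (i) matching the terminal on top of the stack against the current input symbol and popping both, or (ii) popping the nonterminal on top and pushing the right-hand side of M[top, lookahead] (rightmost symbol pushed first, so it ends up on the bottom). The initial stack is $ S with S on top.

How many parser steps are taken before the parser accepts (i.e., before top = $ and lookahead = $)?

7

     Stack               Input           Action
  1  $ S                 end end else $  expand S -> P else S
  2  $ S else P          end end else $  expand P -> end end F
  3  $ S else F end end  end end else $  match end
  4  $ S else F end      end else $      match end
  5  $ S else F          else $          expand F -> ε
  6  $ S else            else $          match else
  7  $ S                 $               expand S -> ε
Accept reached after 7 steps.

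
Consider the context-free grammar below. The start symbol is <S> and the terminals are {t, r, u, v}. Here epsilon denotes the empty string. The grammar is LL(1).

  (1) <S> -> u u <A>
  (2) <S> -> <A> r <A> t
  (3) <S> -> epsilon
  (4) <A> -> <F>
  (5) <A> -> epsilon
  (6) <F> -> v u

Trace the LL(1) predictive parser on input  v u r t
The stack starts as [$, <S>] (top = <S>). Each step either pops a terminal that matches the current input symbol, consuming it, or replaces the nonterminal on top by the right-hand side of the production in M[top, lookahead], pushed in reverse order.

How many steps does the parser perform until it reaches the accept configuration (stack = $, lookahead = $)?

step 1: stack=$ <S>  input=v u r t $  — expand <S> -> <A> r <A> t
step 2: stack=$ t <A> r <A>  input=v u r t $  — expand <A> -> <F>
step 3: stack=$ t <A> r <F>  input=v u r t $  — expand <F> -> v u
step 4: stack=$ t <A> r u v  input=v u r t $  — match v
step 5: stack=$ t <A> r u  input=u r t $  — match u
step 6: stack=$ t <A> r  input=r t $  — match r
step 7: stack=$ t <A>  input=t $  — expand <A> -> epsilon
step 8: stack=$ t  input=t $  — match t
Accept reached after 8 steps.

8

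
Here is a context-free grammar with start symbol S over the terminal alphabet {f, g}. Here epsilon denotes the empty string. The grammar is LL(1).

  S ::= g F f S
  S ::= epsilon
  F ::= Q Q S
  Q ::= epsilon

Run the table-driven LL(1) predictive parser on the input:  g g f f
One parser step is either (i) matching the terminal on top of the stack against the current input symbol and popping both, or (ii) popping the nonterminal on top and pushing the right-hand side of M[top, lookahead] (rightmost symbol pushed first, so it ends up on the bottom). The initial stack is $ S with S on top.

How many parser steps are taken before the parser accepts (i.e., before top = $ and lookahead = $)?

      Stack            Input      Action
   1  $ S              g g f f $  expand S ::= g F f S
   2  $ S f F g        g g f f $  match g
   3  $ S f F          g f f $    expand F ::= Q Q S
   4  $ S f S Q Q      g f f $    expand Q ::= epsilon
   5  $ S f S Q        g f f $    expand Q ::= epsilon
   6  $ S f S          g f f $    expand S ::= g F f S
   7  $ S f S f F g    g f f $    match g
   8  $ S f S f F      f f $      expand F ::= Q Q S
   9  $ S f S f S Q Q  f f $      expand Q ::= epsilon
  10  $ S f S f S Q    f f $      expand Q ::= epsilon
  11  $ S f S f S      f f $      expand S ::= epsilon
  12  $ S f S f        f f $      match f
  13  $ S f S          f $        expand S ::= epsilon
  14  $ S f            f $        match f
  15  $ S              $          expand S ::= epsilon
Accept reached after 15 steps.

15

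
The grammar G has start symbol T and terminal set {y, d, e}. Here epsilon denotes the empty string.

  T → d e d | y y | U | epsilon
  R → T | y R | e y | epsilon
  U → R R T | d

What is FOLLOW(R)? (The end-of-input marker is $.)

FIRST(T): from T→d e d we get {d}; from T→y y we get {y}; from T→U we get {epsilon, d, e, y}; from T→epsilon we get {epsilon}. So FIRST(T) = {epsilon, d, e, y}.
FIRST(R): from R→T we get {epsilon, d, e, y}; from R→y R we get {y}; from R→e y we get {e}; from R→epsilon we get {epsilon}. So FIRST(R) = {epsilon, d, e, y}.
FIRST(U): from U→R R T we get {epsilon, d, e, y}; from U→d we get {d}. So FIRST(U) = {epsilon, d, e, y}.
FOLLOW(T) includes $ since T is the start symbol.
FOLLOW(T): in R→T, the suffix after T is empty, so FOLLOW(T) ⊇ FOLLOW(R) = {$, d, e, y}; in U→R R T, the suffix after T is empty, so FOLLOW(T) ⊇ FOLLOW(U) = {$, d, e, y}. Thus FOLLOW(T) = {$, d, e, y}.
FOLLOW(U): in T→U, the suffix after U is empty, so FOLLOW(U) ⊇ FOLLOW(T) = {$, d, e, y}. Thus FOLLOW(U) = {$, d, e, y}.
FOLLOW(R): in R→y R, the suffix after R is empty (adds nothing new); in U→R R T (occurrence 1), R is followed by R T with FIRST {epsilon, d, e, y}; in U→R R T (occurrence 1), the suffix after R is nullable, so FOLLOW(R) ⊇ FOLLOW(U) = {$, d, e, y}; in U→R R T (occurrence 2), R is followed by T with FIRST {epsilon, d, e, y}; in U→R R T (occurrence 2), the suffix after R is nullable, so FOLLOW(R) ⊇ FOLLOW(U) = {$, d, e, y}. Thus FOLLOW(R) = {$, d, e, y}.

{$, d, e, y}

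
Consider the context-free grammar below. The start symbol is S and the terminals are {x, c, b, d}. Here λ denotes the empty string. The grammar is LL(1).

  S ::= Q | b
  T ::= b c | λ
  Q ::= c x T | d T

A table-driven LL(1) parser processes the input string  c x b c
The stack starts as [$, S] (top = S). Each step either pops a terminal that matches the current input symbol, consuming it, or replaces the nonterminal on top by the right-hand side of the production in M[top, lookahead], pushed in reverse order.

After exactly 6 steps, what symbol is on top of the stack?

step 1: stack=$ S  input=c x b c $  — expand S ::= Q
step 2: stack=$ Q  input=c x b c $  — expand Q ::= c x T
step 3: stack=$ T x c  input=c x b c $  — match c
step 4: stack=$ T x  input=x b c $  — match x
step 5: stack=$ T  input=b c $  — expand T ::= b c
step 6: stack=$ c b  input=b c $  — match b
Stack after step 6: $ c (top = c).

c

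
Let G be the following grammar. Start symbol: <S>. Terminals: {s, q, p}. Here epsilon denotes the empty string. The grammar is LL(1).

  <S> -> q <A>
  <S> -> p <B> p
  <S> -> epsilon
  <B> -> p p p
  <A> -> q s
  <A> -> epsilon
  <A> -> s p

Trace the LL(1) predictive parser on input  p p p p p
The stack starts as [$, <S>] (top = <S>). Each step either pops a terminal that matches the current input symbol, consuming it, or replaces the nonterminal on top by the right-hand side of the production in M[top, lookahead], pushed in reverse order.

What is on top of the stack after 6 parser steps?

step 1: stack=$ <S>  input=p p p p p $  — expand <S> -> p <B> p
step 2: stack=$ p <B> p  input=p p p p p $  — match p
step 3: stack=$ p <B>  input=p p p p $  — expand <B> -> p p p
step 4: stack=$ p p p p  input=p p p p $  — match p
step 5: stack=$ p p p  input=p p p $  — match p
step 6: stack=$ p p  input=p p $  — match p
Stack after step 6: $ p (top = p).

p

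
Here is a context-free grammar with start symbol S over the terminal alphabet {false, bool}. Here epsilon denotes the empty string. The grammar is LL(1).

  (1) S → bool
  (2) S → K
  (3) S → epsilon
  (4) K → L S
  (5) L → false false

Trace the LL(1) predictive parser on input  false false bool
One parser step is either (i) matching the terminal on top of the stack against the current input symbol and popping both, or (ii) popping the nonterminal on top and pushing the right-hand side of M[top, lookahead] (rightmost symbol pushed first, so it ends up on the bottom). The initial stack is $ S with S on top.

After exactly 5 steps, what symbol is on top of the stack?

     Stack            Input               Action
  1  $ S              false false bool $  expand S → K
  2  $ K              false false bool $  expand K → L S
  3  $ S L            false false bool $  expand L → false false
  4  $ S false false  false false bool $  match false
  5  $ S false        false bool $        match false
Stack after step 5: $ S (top = S).

S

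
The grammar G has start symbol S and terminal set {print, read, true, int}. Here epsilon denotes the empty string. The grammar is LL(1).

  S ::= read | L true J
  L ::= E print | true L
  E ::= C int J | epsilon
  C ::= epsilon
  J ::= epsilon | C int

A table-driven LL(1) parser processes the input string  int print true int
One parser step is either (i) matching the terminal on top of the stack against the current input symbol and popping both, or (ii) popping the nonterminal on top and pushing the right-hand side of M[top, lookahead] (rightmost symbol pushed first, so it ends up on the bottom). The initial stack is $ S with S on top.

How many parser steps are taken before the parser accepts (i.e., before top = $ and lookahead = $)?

11

      Stack                   Input                 Action
   1  $ S                     int print true int $  expand S ::= L true J
   2  $ J true L              int print true int $  expand L ::= E print
   3  $ J true print E        int print true int $  expand E ::= C int J
   4  $ J true print J int C  int print true int $  expand C ::= epsilon
   5  $ J true print J int    int print true int $  match int
   6  $ J true print J        print true int $      expand J ::= epsilon
   7  $ J true print          print true int $      match print
   8  $ J true                true int $            match true
   9  $ J                     int $                 expand J ::= C int
  10  $ int C                 int $                 expand C ::= epsilon
  11  $ int                   int $                 match int
Accept reached after 11 steps.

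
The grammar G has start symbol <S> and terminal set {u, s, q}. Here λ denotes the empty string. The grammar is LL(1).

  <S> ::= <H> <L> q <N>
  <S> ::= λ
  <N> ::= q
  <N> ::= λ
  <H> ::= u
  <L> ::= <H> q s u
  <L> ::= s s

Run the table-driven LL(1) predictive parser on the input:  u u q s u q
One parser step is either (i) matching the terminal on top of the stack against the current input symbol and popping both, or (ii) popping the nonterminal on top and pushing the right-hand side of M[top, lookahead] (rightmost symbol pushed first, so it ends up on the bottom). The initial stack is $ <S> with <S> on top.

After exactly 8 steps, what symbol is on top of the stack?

u

step 1: stack=$ <S>  input=u u q s u q $  — expand <S> ::= <H> <L> q <N>
step 2: stack=$ <N> q <L> <H>  input=u u q s u q $  — expand <H> ::= u
step 3: stack=$ <N> q <L> u  input=u u q s u q $  — match u
step 4: stack=$ <N> q <L>  input=u q s u q $  — expand <L> ::= <H> q s u
step 5: stack=$ <N> q u s q <H>  input=u q s u q $  — expand <H> ::= u
step 6: stack=$ <N> q u s q u  input=u q s u q $  — match u
step 7: stack=$ <N> q u s q  input=q s u q $  — match q
step 8: stack=$ <N> q u s  input=s u q $  — match s
Stack after step 8: $ <N> q u (top = u).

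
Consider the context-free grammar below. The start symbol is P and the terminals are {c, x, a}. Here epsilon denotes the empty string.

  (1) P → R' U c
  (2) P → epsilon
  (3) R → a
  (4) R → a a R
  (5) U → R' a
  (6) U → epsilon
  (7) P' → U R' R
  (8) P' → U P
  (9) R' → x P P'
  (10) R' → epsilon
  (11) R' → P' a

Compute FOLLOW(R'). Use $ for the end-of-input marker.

FIRST(R): from R→a we get {a}; from R→a a R we get {a}. So FIRST(R) = {a}.
FIRST(P): from P→R' U c we get {a, c, x}; from P→epsilon we get {epsilon}. So FIRST(P) = {epsilon, a, c, x}.
FIRST(U): from U→R' a we get {a, c, x}; from U→epsilon we get {epsilon}. So FIRST(U) = {epsilon, a, c, x}.
FIRST(P'): from P'→U R' R we get {a, c, x}; from P'→U P we get {epsilon, a, c, x}. So FIRST(P') = {epsilon, a, c, x}.
FIRST(R'): from R'→x P P' we get {x}; from R'→epsilon we get {epsilon}; from R'→P' a we get {a, c, x}. So FIRST(R') = {epsilon, a, c, x}.
FOLLOW(P) includes $ since P is the start symbol.
FOLLOW(R'): in P→R' U c, R' is followed by U c with FIRST {a, c, x}; in U→R' a, R' is followed by a with FIRST {a}; in P'→U R' R, R' is followed by R with FIRST {a}. Thus FOLLOW(R') = {a, c, x}.
FOLLOW(P'): in R'→x P P', the suffix after P' is empty, so FOLLOW(P') ⊇ FOLLOW(R') = {a, c, x}; in R'→P' a, P' is followed by a with FIRST {a}. Thus FOLLOW(P') = {a, c, x}.
FOLLOW(P): in P'→U P, the suffix after P is empty, so FOLLOW(P) ⊇ FOLLOW(P') = {a, c, x}; in R'→x P P', P is followed by P' with FIRST {epsilon, a, c, x}; in R'→x P P', the suffix after P is nullable, so FOLLOW(P) ⊇ FOLLOW(R') = {a, c, x}. Thus FOLLOW(P) = {$, a, c, x}.
FOLLOW(R): in R→a a R, the suffix after R is empty (adds nothing new); in P'→U R' R, the suffix after R is empty, so FOLLOW(R) ⊇ FOLLOW(P') = {a, c, x}. Thus FOLLOW(R) = {a, c, x}.
FOLLOW(U): in P→R' U c, U is followed by c with FIRST {c}; in P'→U R' R, U is followed by R' R with FIRST {a, c, x}; in P'→U P, U is followed by P with FIRST {epsilon, a, c, x}; in P'→U P, the suffix after U is nullable, so FOLLOW(U) ⊇ FOLLOW(P') = {a, c, x}. Thus FOLLOW(U) = {a, c, x}.

{a, c, x}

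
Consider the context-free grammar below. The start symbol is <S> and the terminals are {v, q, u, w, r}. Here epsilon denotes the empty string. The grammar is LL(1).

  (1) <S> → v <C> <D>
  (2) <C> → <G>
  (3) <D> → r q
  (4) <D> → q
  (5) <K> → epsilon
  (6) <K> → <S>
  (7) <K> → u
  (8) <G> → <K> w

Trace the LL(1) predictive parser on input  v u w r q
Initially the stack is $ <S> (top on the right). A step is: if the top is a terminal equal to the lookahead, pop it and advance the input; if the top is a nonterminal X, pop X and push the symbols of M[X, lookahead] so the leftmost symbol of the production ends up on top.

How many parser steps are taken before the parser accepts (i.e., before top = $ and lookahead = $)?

10

step 1: stack=$ <S>  input=v u w r q $  — expand <S> → v <C> <D>
step 2: stack=$ <D> <C> v  input=v u w r q $  — match v
step 3: stack=$ <D> <C>  input=u w r q $  — expand <C> → <G>
step 4: stack=$ <D> <G>  input=u w r q $  — expand <G> → <K> w
step 5: stack=$ <D> w <K>  input=u w r q $  — expand <K> → u
step 6: stack=$ <D> w u  input=u w r q $  — match u
step 7: stack=$ <D> w  input=w r q $  — match w
step 8: stack=$ <D>  input=r q $  — expand <D> → r q
step 9: stack=$ q r  input=r q $  — match r
step 10: stack=$ q  input=q $  — match q
Accept reached after 10 steps.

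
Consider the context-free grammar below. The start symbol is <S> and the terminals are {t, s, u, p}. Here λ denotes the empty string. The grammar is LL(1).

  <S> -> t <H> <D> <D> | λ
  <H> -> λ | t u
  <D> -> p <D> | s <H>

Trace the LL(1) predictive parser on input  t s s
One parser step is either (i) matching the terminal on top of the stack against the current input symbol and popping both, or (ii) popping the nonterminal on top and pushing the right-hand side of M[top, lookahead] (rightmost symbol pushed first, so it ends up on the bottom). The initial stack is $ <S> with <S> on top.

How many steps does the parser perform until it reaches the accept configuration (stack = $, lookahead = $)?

step 1: stack=$ <S>  input=t s s $  — expand <S> -> t <H> <D> <D>
step 2: stack=$ <D> <D> <H> t  input=t s s $  — match t
step 3: stack=$ <D> <D> <H>  input=s s $  — expand <H> -> λ
step 4: stack=$ <D> <D>  input=s s $  — expand <D> -> s <H>
step 5: stack=$ <D> <H> s  input=s s $  — match s
step 6: stack=$ <D> <H>  input=s $  — expand <H> -> λ
step 7: stack=$ <D>  input=s $  — expand <D> -> s <H>
step 8: stack=$ <H> s  input=s $  — match s
step 9: stack=$ <H>  input=$  — expand <H> -> λ
Accept reached after 9 steps.

9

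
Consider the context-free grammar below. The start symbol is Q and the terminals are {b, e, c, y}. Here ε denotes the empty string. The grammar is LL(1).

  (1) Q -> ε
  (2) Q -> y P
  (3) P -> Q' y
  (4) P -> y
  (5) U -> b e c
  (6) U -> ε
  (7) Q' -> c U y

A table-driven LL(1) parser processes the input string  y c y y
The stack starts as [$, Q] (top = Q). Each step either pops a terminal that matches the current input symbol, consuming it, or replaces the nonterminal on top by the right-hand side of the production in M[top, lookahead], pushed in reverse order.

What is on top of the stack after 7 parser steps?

step 1: stack=$ Q  input=y c y y $  — expand Q -> y P
step 2: stack=$ P y  input=y c y y $  — match y
step 3: stack=$ P  input=c y y $  — expand P -> Q' y
step 4: stack=$ y Q'  input=c y y $  — expand Q' -> c U y
step 5: stack=$ y y U c  input=c y y $  — match c
step 6: stack=$ y y U  input=y y $  — expand U -> ε
step 7: stack=$ y y  input=y y $  — match y
Stack after step 7: $ y (top = y).

y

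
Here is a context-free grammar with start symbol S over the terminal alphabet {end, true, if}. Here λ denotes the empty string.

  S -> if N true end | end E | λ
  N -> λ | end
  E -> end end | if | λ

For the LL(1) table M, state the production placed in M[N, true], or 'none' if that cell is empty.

N -> λ

FIRST(S): from S->if N true end we get {if}; from S->end E we get {end}; from S->λ we get {λ}. So FIRST(S) = {λ, end, if}.
FIRST(N): from N->λ we get {λ}; from N->end we get {end}. So FIRST(N) = {λ, end}.
FIRST(E): from E->end end we get {end}; from E->if we get {if}; from E->λ we get {λ}. So FIRST(E) = {λ, end, if}.
FOLLOW(S) includes $ since S is the start symbol.
FOLLOW(N): in S->if N true end, N is followed by true end with FIRST {true}. Thus FOLLOW(N) = {true}.
For N -> λ: FIRST(λ) = {λ}, so it goes in M[N, t] for t ∈ {}; since λ ∈ FIRST, also for every t ∈ FOLLOW(N) = {true}.
For N -> end: FIRST(end) = {end}, so it goes in M[N, t] for t ∈ {end}.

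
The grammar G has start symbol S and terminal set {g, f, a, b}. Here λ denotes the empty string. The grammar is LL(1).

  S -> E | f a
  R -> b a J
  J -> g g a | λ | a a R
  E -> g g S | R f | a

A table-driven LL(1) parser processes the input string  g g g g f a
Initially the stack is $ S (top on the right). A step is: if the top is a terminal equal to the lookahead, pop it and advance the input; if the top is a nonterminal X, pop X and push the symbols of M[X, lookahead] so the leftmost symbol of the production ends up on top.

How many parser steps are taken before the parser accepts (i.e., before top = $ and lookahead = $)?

      Stack    Input          Action
   1  $ S      g g g g f a $  expand S -> E
   2  $ E      g g g g f a $  expand E -> g g S
   3  $ S g g  g g g g f a $  match g
   4  $ S g    g g g f a $    match g
   5  $ S      g g f a $      expand S -> E
   6  $ E      g g f a $      expand E -> g g S
   7  $ S g g  g g f a $      match g
   8  $ S g    g f a $        match g
   9  $ S      f a $          expand S -> f a
  10  $ a f    f a $          match f
  11  $ a      a $            match a
Accept reached after 11 steps.

11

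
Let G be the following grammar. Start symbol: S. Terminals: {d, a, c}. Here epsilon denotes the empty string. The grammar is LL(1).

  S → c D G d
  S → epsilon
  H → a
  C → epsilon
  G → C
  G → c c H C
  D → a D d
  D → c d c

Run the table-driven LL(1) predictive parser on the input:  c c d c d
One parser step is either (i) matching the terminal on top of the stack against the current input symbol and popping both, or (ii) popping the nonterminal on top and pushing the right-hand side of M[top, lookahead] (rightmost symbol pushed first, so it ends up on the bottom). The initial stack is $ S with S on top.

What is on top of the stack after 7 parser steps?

C

step 1: stack=$ S  input=c c d c d $  — expand S → c D G d
step 2: stack=$ d G D c  input=c c d c d $  — match c
step 3: stack=$ d G D  input=c d c d $  — expand D → c d c
step 4: stack=$ d G c d c  input=c d c d $  — match c
step 5: stack=$ d G c d  input=d c d $  — match d
step 6: stack=$ d G c  input=c d $  — match c
step 7: stack=$ d G  input=d $  — expand G → C
Stack after step 7: $ d C (top = C).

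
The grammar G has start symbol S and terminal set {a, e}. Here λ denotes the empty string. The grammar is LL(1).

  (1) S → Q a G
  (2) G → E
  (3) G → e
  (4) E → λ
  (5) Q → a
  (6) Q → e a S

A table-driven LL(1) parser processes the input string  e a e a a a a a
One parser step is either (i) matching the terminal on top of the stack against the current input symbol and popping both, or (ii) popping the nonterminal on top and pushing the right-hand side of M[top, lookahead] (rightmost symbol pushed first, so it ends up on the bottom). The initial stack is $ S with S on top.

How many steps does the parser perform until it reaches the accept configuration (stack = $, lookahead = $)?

20

step 1: stack=$ S  input=e a e a a a a a $  — expand S → Q a G
step 2: stack=$ G a Q  input=e a e a a a a a $  — expand Q → e a S
step 3: stack=$ G a S a e  input=e a e a a a a a $  — match e
step 4: stack=$ G a S a  input=a e a a a a a $  — match a
step 5: stack=$ G a S  input=e a a a a a $  — expand S → Q a G
step 6: stack=$ G a G a Q  input=e a a a a a $  — expand Q → e a S
step 7: stack=$ G a G a S a e  input=e a a a a a $  — match e
step 8: stack=$ G a G a S a  input=a a a a a $  — match a
step 9: stack=$ G a G a S  input=a a a a $  — expand S → Q a G
step 10: stack=$ G a G a G a Q  input=a a a a $  — expand Q → a
step 11: stack=$ G a G a G a a  input=a a a a $  — match a
step 12: stack=$ G a G a G a  input=a a a $  — match a
step 13: stack=$ G a G a G  input=a a $  — expand G → E
step 14: stack=$ G a G a E  input=a a $  — expand E → λ
step 15: stack=$ G a G a  input=a a $  — match a
step 16: stack=$ G a G  input=a $  — expand G → E
step 17: stack=$ G a E  input=a $  — expand E → λ
step 18: stack=$ G a  input=a $  — match a
step 19: stack=$ G  input=$  — expand G → E
step 20: stack=$ E  input=$  — expand E → λ
Accept reached after 20 steps.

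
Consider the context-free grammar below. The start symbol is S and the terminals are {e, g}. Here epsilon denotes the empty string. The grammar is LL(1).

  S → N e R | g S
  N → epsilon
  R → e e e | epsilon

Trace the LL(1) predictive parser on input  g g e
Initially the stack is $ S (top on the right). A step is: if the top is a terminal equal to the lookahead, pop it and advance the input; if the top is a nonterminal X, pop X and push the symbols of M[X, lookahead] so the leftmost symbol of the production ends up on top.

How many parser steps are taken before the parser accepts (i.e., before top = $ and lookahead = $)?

8

step 1: stack=$ S  input=g g e $  — expand S → g S
step 2: stack=$ S g  input=g g e $  — match g
step 3: stack=$ S  input=g e $  — expand S → g S
step 4: stack=$ S g  input=g e $  — match g
step 5: stack=$ S  input=e $  — expand S → N e R
step 6: stack=$ R e N  input=e $  — expand N → epsilon
step 7: stack=$ R e  input=e $  — match e
step 8: stack=$ R  input=$  — expand R → epsilon
Accept reached after 8 steps.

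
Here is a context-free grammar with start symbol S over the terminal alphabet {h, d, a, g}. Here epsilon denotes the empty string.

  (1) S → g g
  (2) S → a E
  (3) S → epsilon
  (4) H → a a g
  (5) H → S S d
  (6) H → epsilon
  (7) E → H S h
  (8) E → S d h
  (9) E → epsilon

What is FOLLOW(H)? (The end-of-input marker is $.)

FIRST(S): from S→g g we get {g}; from S→a E we get {a}; from S→epsilon we get {epsilon}. So FIRST(S) = {epsilon, a, g}.
FIRST(H): from H→a a g we get {a}; from H→S S d we get {a, d, g}; from H→epsilon we get {epsilon}. So FIRST(H) = {epsilon, a, d, g}.
FIRST(E): from E→H S h we get {a, d, g, h}; from E→S d h we get {a, d, g}; from E→epsilon we get {epsilon}. So FIRST(E) = {epsilon, a, d, g, h}.
FOLLOW(S) includes $ since S is the start symbol.
FOLLOW(S): in H→S S d (occurrence 1), S is followed by S d with FIRST {a, d, g}; in H→S S d (occurrence 2), S is followed by d with FIRST {d}; in E→H S h, S is followed by h with FIRST {h}; in E→S d h, S is followed by d h with FIRST {d}. Thus FOLLOW(S) = {$, a, d, g, h}.
FOLLOW(H): in E→H S h, H is followed by S h with FIRST {a, g, h}. Thus FOLLOW(H) = {a, g, h}.
FOLLOW(E): in S→a E, the suffix after E is empty, so FOLLOW(E) ⊇ FOLLOW(S) = {$, a, d, g, h}. Thus FOLLOW(E) = {$, a, d, g, h}.

{a, g, h}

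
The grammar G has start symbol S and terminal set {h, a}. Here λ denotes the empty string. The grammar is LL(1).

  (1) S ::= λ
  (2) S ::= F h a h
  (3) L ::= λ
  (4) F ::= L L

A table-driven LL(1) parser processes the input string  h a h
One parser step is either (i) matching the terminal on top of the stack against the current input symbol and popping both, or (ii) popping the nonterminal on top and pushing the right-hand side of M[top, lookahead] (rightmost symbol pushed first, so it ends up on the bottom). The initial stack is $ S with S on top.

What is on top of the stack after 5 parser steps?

step 1: stack=$ S  input=h a h $  — expand S ::= F h a h
step 2: stack=$ h a h F  input=h a h $  — expand F ::= L L
step 3: stack=$ h a h L L  input=h a h $  — expand L ::= λ
step 4: stack=$ h a h L  input=h a h $  — expand L ::= λ
step 5: stack=$ h a h  input=h a h $  — match h
Stack after step 5: $ h a (top = a).

a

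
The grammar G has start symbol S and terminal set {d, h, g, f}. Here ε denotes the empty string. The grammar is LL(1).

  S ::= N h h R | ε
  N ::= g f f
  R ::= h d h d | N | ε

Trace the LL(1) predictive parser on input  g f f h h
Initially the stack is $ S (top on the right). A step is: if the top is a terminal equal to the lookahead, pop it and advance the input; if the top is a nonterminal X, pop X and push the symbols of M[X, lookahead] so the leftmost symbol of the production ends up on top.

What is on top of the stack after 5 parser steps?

step 1: stack=$ S  input=g f f h h $  — expand S ::= N h h R
step 2: stack=$ R h h N  input=g f f h h $  — expand N ::= g f f
step 3: stack=$ R h h f f g  input=g f f h h $  — match g
step 4: stack=$ R h h f f  input=f f h h $  — match f
step 5: stack=$ R h h f  input=f h h $  — match f
Stack after step 5: $ R h h (top = h).

h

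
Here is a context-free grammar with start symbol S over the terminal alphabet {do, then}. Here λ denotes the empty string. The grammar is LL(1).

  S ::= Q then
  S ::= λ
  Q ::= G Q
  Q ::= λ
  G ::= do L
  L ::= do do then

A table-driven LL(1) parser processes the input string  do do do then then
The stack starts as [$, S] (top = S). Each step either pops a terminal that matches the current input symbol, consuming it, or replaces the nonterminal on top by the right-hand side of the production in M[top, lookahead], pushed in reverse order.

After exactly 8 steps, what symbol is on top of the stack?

Q

step 1: stack=$ S  input=do do do then then $  — expand S ::= Q then
step 2: stack=$ then Q  input=do do do then then $  — expand Q ::= G Q
step 3: stack=$ then Q G  input=do do do then then $  — expand G ::= do L
step 4: stack=$ then Q L do  input=do do do then then $  — match do
step 5: stack=$ then Q L  input=do do then then $  — expand L ::= do do then
step 6: stack=$ then Q then do do  input=do do then then $  — match do
step 7: stack=$ then Q then do  input=do then then $  — match do
step 8: stack=$ then Q then  input=then then $  — match then
Stack after step 8: $ then Q (top = Q).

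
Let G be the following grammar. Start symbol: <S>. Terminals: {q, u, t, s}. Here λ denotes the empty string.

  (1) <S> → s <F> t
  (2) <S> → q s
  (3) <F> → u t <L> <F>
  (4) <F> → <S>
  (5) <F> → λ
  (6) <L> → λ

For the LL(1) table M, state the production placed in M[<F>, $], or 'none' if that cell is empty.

none

FIRST(<S>) = {q, s}
FIRST(<L>) = {λ}
FIRST(<F>) = {λ, q, s, u}  (via <S>)
FOLLOW(<S>) includes $ since <S> is the start symbol.
FOLLOW(<F>): in <S>→s <F> t, <F> is followed by t with FIRST {t}; in <F>→u t <L> <F>, the suffix after <F> is empty (adds nothing new). Thus FOLLOW(<F>) = {t}.
For <F> → u t <L> <F>: FIRST(u t <L> <F>) = {u}, so it goes in M[<F>, t] for t ∈ {u}.
For <F> → <S>: FIRST(<S>) = {q, s}, so it goes in M[<F>, t] for t ∈ {q, s}.
For <F> → λ: FIRST(λ) = {λ}, so it goes in M[<F>, t] for t ∈ {}; since λ ∈ FIRST, also for every t ∈ FOLLOW(<F>) = {t}.
None of these place a production in M[<F>, $].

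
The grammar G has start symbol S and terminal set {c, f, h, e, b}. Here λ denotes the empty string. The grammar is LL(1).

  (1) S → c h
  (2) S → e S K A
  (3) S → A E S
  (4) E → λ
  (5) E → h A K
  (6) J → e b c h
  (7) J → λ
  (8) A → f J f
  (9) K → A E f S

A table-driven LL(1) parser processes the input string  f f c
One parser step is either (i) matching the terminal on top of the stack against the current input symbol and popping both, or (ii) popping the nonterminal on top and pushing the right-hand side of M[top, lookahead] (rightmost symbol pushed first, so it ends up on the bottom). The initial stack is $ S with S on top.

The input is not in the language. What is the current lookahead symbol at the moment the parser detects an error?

$

     Stack        Input    Action
  1  $ S          f f c $  expand S → A E S
  2  $ S E A      f f c $  expand A → f J f
  3  $ S E f J f  f f c $  match f
  4  $ S E f J    f c $    expand J → λ
  5  $ S E f      f c $    match f
  6  $ S E        c $      expand E → λ
  7  $ S          c $      expand S → c h
  8  $ h c        c $      match c
  9  $ h          $        error: top is terminal h but lookahead is $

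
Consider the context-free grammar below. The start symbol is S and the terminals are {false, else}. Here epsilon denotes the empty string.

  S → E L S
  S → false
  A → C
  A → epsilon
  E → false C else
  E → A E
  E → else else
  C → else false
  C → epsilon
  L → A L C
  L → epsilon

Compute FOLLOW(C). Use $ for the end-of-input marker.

FIRST(C) = {epsilon, else}
FIRST(A) = {epsilon, else}  (via C)
FIRST(E) = {else, false}  (via A E)
FIRST(L) = {epsilon, else}  (via A L C)
FIRST(S) = {else, false}  (via E L S)
FOLLOW(S) includes $ since S is the start symbol.
FOLLOW(S): in S→E L S, the suffix after S is empty (adds nothing new). Thus FOLLOW(S) = {$}.
FOLLOW(E): in S→E L S, E is followed by L S with FIRST {else, false}; in E→A E, the suffix after E is empty (adds nothing new). Thus FOLLOW(E) = {else, false}.
FOLLOW(L): in S→E L S, L is followed by S with FIRST {else, false}; in L→A L C, L is followed by C with FIRST {epsilon, else}; in L→A L C, the suffix after L is nullable (adds nothing new). Thus FOLLOW(L) = {else, false}.
FOLLOW(A): in E→A E, A is followed by E with FIRST {else, false}; in L→A L C, A is followed by L C with FIRST {epsilon, else}; in L→A L C, the suffix after A is nullable, so FOLLOW(A) ⊇ FOLLOW(L) = {else, false}. Thus FOLLOW(A) = {else, false}.
FOLLOW(C): in A→C, the suffix after C is empty, so FOLLOW(C) ⊇ FOLLOW(A) = {else, false}; in E→false C else, C is followed by else with FIRST {else}; in L→A L C, the suffix after C is empty, so FOLLOW(C) ⊇ FOLLOW(L) = {else, false}. Thus FOLLOW(C) = {else, false}.

{else, false}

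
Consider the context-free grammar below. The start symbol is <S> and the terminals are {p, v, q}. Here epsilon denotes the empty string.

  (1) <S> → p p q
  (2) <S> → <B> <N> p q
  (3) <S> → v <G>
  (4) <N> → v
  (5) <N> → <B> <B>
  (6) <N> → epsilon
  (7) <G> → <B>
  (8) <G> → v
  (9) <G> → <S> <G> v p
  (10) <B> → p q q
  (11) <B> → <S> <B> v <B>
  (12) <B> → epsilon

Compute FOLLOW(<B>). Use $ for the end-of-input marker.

FIRST(<S>): from <S>→p p q we get {p}; from <S>→<B> <N> p q we get {p, v}; from <S>→v <G> we get {v}. So FIRST(<S>) = {p, v}.
FIRST(<B>): from <B>→p q q we get {p}; from <B>→<S> <B> v <B> we get {p, v}; from <B>→epsilon we get {epsilon}. So FIRST(<B>) = {epsilon, p, v}.
FIRST(<N>): from <N>→v we get {v}; from <N>→<B> <B> we get {epsilon, p, v}; from <N>→epsilon we get {epsilon}. So FIRST(<N>) = {epsilon, p, v}.
FIRST(<G>): from <G>→<B> we get {epsilon, p, v}; from <G>→v we get {v}; from <G>→<S> <G> v p we get {p, v}. So FIRST(<G>) = {epsilon, p, v}.
FOLLOW(<S>) includes $ since <S> is the start symbol.
FOLLOW(<S>): in <G>→<S> <G> v p, <S> is followed by <G> v p with FIRST {p, v}; in <B>→<S> <B> v <B>, <S> is followed by <B> v <B> with FIRST {p, v}. Thus FOLLOW(<S>) = {$, p, v}.
FOLLOW(<N>): in <S>→<B> <N> p q, <N> is followed by p q with FIRST {p}. Thus FOLLOW(<N>) = {p}.
FOLLOW(<G>): in <S>→v <G>, the suffix after <G> is empty, so FOLLOW(<G>) ⊇ FOLLOW(<S>) = {$, p, v}; in <G>→<S> <G> v p, <G> is followed by v p with FIRST {v}. Thus FOLLOW(<G>) = {$, p, v}.
FOLLOW(<B>): in <S>→<B> <N> p q, <B> is followed by <N> p q with FIRST {p, v}; in <N>→<B> <B> (occurrence 1), <B> is followed by <B> with FIRST {epsilon, p, v}; in <N>→<B> <B> (occurrence 1), the suffix after <B> is nullable, so FOLLOW(<B>) ⊇ FOLLOW(<N>) = {p}; in <N>→<B> <B> (occurrence 2), the suffix after <B> is empty, so FOLLOW(<B>) ⊇ FOLLOW(<N>) = {p}; in <G>→<B>, the suffix after <B> is empty, so FOLLOW(<B>) ⊇ FOLLOW(<G>) = {$, p, v}; in <B>→<S> <B> v <B> (occurrence 1), <B> is followed by v <B> with FIRST {v}; in <B>→<S> <B> v <B> (occurrence 2), the suffix after <B> is empty (adds nothing new). Thus FOLLOW(<B>) = {$, p, v}.

{$, p, v}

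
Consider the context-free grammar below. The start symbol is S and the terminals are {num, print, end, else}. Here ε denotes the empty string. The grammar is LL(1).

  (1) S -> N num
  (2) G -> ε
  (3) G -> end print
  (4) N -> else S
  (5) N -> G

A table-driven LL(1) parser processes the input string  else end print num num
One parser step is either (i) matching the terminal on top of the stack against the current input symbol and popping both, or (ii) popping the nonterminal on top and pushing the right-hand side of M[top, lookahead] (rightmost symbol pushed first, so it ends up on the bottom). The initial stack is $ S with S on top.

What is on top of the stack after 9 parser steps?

     Stack                Input                     Action
  1  $ S                  else end print num num $  expand S -> N num
  2  $ num N              else end print num num $  expand N -> else S
  3  $ num S else         else end print num num $  match else
  4  $ num S              end print num num $       expand S -> N num
  5  $ num num N          end print num num $       expand N -> G
  6  $ num num G          end print num num $       expand G -> end print
  7  $ num num print end  end print num num $       match end
  8  $ num num print      print num num $           match print
  9  $ num num            num num $                 match num
Stack after step 9: $ num (top = num).

num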